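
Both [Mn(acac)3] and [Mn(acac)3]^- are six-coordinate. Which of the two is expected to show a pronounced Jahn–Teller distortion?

[Mn(acac)3]: Each acetylacetonate is −1; balancing the 0 overall charge requires Mn(III). Mn sits in group 7, so the d-electron count is 7 − 3 = 4. Acetylacetonate is a weak-field ligand for a first-row metal, so the complex is high-spin. The t₂g³e_g¹ (high-spin) configuration has an unevenly filled e_g set; the Jahn–Teller theorem predicts a tetragonal distortion (typically axial elongation) to lift the degeneracy.
[Mn(acac)3]^-: Ligand charges: each acetylacetonate is −1. With an overall charge of −1 the manganese centre must be in the +2 oxidation state. Manganese is a group-7 element; Mn(II) is therefore d⁵. Acetylacetonate is a weak-field ligand for a first-row metal, so the complex is high-spin. The d⁵ configuration leaves the e_g set evenly filled (or empty) — no strong Jahn–Teller driving force.

[Mn(acac)3]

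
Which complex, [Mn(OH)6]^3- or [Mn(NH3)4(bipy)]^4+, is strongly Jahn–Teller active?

[Mn(OH)6]^3-: Summing ligand charges against the −3 overall charge gives an oxidation state of +3 for manganese. Manganese is a group-7 element; Mn(III) is therefore d⁴. Hydroxide is a weak-field ligand for a first-row metal, so the complex is high-spin. The t₂g³e_g¹ (high-spin) configuration has an unevenly filled e_g set; the Jahn–Teller theorem predicts a tetragonal distortion (typically axial elongation) to lift the degeneracy.
[Mn(NH3)4(bipy)]^4+: Ammonia is neutral; 2,2′-bipyridine is neutral; balancing the +4 overall charge requires Mn(IV). Group 7 minus oxidation state 4 gives a d³ configuration. The d³ configuration leaves the e_g set evenly filled (or empty) — no strong Jahn–Teller driving force.

[Mn(OH)6]^3-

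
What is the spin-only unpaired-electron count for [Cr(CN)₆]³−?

3 unpaired electrons

Summing ligand charges against the −3 overall charge gives an oxidation state of +3 for chromium.
Group 6 minus oxidation state 3 gives a d³ configuration.
In an octahedral field the d³ configuration is t₂g³e_g⁰ (only one arrangement possible), giving 3 unpaired electrons.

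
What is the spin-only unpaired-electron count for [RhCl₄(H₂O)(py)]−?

0

Ligand charges: each chloride is −1; water is neutral; pyridine is neutral. With an overall charge of −1 the rhodium centre must be in the +3 oxidation state.
Group 9 minus oxidation state 3 gives a d⁶ configuration.
The spin state decides the count: a 4d ion has a large Δₒ and is invariably low-spin.
An octahedral low-spin d⁶ ion is t₂g⁶e_g⁰, giving 0 unpaired electrons.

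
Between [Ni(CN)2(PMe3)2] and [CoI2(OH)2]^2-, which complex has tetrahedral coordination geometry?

For [Ni(CN)2(PMe3)2]: Each cyanide is −1; trimethylphosphine is neutral; balancing the 0 overall charge requires Ni(II). Group 10 minus oxidation state 2 gives a d⁸ configuration. Cyanide and trimethylphosphine are strong-field ligands (high in the spectrochemical series). A 3d d⁸ ion with strong-field ligands gains enough CFSE to favour square planar over tetrahedral. → square planar.
For [CoI2(OH)2]^2-: Ligand charges: each iodide is −1; each hydroxide is −1. With an overall charge of −2 the cobalt centre must be in the +2 oxidation state. Cobalt is a group-9 element; Co(II) is therefore d⁷. For a high-spin 3d d⁷ ion with weak-field ligands the small Δₜ gives little square-planar CFSE advantage, so four ligands adopt the sterically favoured tetrahedral geometry. → tetrahedral.

[CoI2(OH)2]^2-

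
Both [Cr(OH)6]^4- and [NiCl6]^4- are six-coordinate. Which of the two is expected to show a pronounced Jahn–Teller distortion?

[Cr(OH)6]^4-

[Cr(OH)6]^4-: Summing ligand charges against the −4 overall charge gives an oxidation state of +2 for chromium. Group 6 minus oxidation state 2 gives a d⁴ configuration. Hydroxide is a weak-field ligand for a first-row metal, so the complex is high-spin. The t₂g³e_g¹ (high-spin) configuration has an unevenly filled e_g set; the Jahn–Teller theorem predicts a tetragonal distortion (typically axial elongation) to lift the degeneracy.
[NiCl6]^4-: Ligand charges: each chloride is −1. With an overall charge of −4 the nickel centre must be in the +2 oxidation state. Nickel is a group-10 element; Ni(II) is therefore d⁸. The d⁸ configuration leaves the e_g set evenly filled (or empty) — no strong Jahn–Teller driving force.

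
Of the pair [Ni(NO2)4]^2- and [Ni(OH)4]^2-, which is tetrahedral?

[Ni(OH)4]^2-

For [Ni(NO2)4]^2-: Each nitro (N-bound nitrite) is −1; balancing the −2 overall charge requires Ni(II). Group 10 minus oxidation state 2 gives a d⁸ configuration. Nitro (N-bound nitrite) is a strong-field ligand (high in the spectrochemical series). A 3d d⁸ ion with strong-field ligands gains enough CFSE to favour square planar over tetrahedral. → square planar.
For [Ni(OH)4]^2-: Summing ligand charges against the −2 overall charge gives an oxidation state of +2 for nickel. Ni sits in group 10, so the d-electron count is 10 − 2 = 8. Hydroxide is a weak-field ligand. With weak-field ligands the CFSE gain from square planar is small, so a 3d d⁸ ion takes the sterically preferred tetrahedral geometry. → tetrahedral.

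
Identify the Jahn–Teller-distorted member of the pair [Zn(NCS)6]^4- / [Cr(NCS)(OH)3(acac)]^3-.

[Cr(NCS)(OH)3(acac)]^3-

[Zn(NCS)6]^4-: Summing ligand charges against the −4 overall charge gives an oxidation state of +2 for zinc. Zn sits in group 12, so the d-electron count is 12 − 2 = 10. The d¹⁰ configuration leaves the e_g set evenly filled (or empty) — no strong Jahn–Teller driving force.
[Cr(NCS)(OH)3(acac)]^3-: Summing ligand charges against the −3 overall charge gives an oxidation state of +2 for chromium. Cr sits in group 6, so the d-electron count is 6 − 2 = 4. Acetylacetonate, hydroxide, and isothiocyanate are weak-field ligands for a first-row metal, so the complex is high-spin. The t₂g³e_g¹ (high-spin) configuration has an unevenly filled e_g set; the Jahn–Teller theorem predicts a tetragonal distortion (typically axial elongation) to lift the degeneracy.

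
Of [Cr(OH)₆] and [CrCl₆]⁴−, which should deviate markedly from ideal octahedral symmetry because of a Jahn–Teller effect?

[Cr(OH)₆]: Ligand charges: each hydroxide is −1. With an overall charge of 0 the chromium centre must be in the +6 oxidation state. Cr sits in group 6, so the d-electron count is 6 − 6 = 0. The d⁰ configuration leaves the e_g set evenly filled (or empty) — no strong Jahn–Teller driving force.
[CrCl₆]⁴−: Ligand charges: each chloride is −1. With an overall charge of −4 the chromium centre must be in the +2 oxidation state. Group 6 minus oxidation state 2 gives a d⁴ configuration. Chloride is a weak-field ligand for a first-row metal, so the complex is high-spin. The t₂g³e_g¹ (high-spin) configuration has an unevenly filled e_g set; the Jahn–Teller theorem predicts a tetragonal distortion (typically axial elongation) to lift the degeneracy.

[CrCl₆]⁴−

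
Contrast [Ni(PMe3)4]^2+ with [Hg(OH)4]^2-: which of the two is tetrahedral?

For [Ni(PMe3)4]^2+: Trimethylphosphine is neutral; balancing the +2 overall charge requires Ni(II). Group 10 minus oxidation state 2 gives a d⁸ configuration. Trimethylphosphine is a strong-field ligand (high in the spectrochemical series). A 3d d⁸ ion with strong-field ligands gains enough CFSE to favour square planar over tetrahedral. → square planar.
For [Hg(OH)4]^2-: Each hydroxide is −1; balancing the −2 overall charge requires Hg(II). Mercury is a group-12 element; Hg(II) is therefore d¹⁰. A d¹⁰ ion has no crystal-field stabilisation preference between square planar and tetrahedral, so four ligands adopt the sterically favoured tetrahedral geometry. → tetrahedral.

[Hg(OH)4]^2-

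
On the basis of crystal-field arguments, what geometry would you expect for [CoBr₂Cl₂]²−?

Summing ligand charges against the −2 overall charge gives an oxidation state of +2 for cobalt.
Cobalt is a group-9 element; Co(II) is therefore d⁷.
With 4 monodentate ligands the coordination number is 4.
Bromide and chloride are weak-field ligands.
For a high-spin 3d d⁷ ion with weak-field ligands the small Δₜ gives little square-planar CFSE advantage, so four ligands adopt the sterically favoured tetrahedral geometry.

tetrahedral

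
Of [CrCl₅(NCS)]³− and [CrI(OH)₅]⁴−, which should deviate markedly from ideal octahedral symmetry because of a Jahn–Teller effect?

[CrCl₅(NCS)]³−: Summing ligand charges against the −3 overall charge gives an oxidation state of +3 for chromium. Cr sits in group 6, so the d-electron count is 6 − 3 = 3. The d³ configuration leaves the e_g set evenly filled (or empty) — no strong Jahn–Teller driving force.
[CrI(OH)₅]⁴−: Ligand charges: each iodide is −1; each hydroxide is −1. With an overall charge of −4 the chromium centre must be in the +2 oxidation state. Cr sits in group 6, so the d-electron count is 6 − 2 = 4. Hydroxide and iodide are weak-field ligands for a first-row metal, so the complex is high-spin. The t₂g³e_g¹ (high-spin) configuration has an unevenly filled e_g set; the Jahn–Teller theorem predicts a tetragonal distortion (typically axial elongation) to lift the degeneracy.

[CrI(OH)₅]⁴−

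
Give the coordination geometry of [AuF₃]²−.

Summing ligand charges against the −2 overall charge gives an oxidation state of +1 for gold.
Au sits in group 11, so the d-electron count is 11 − 1 = 10.
Coordination number: 3.
Three ligands around a d¹⁰ centre minimise repulsion in a trigonal-planar arrangement.

trigonal planar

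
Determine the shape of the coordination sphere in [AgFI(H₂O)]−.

trigonal planar

Summing ligand charges against the −1 overall charge gives an oxidation state of +1 for silver.
Group 11 minus oxidation state 1 gives a d¹⁰ configuration.
Coordination number: 3.
Three ligands around a d¹⁰ centre minimise repulsion in a trigonal-planar arrangement.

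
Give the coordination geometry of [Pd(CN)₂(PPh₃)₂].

Each cyanide is −1; triphenylphosphine is neutral; balancing the 0 overall charge requires Pd(II).
Pd sits in group 10, so the d-electron count is 10 − 2 = 8.
Coordination number: 4.
A 4d d⁸ ion has a large crystal-field splitting; square planar leaves the high-energy d_{x²−y²} orbital empty and maximises CFSE.

square planar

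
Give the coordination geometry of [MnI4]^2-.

Each iodide is −1; balancing the −2 overall charge requires Mn(II).
Mn sits in group 7, so the d-electron count is 7 − 2 = 5.
Coordination number: 4.
Iodide is a weak-field ligand.
A high-spin d⁵ ion has zero CFSE in either geometry, so four ligands adopt the sterically favoured tetrahedral geometry.

tetrahedral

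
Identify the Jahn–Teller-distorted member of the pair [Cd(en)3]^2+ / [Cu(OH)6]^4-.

[Cu(OH)6]^4-

[Cd(en)3]^2+: Ligand charges: ethylenediamine is neutral. With an overall charge of +2 the cadmium centre must be in the +2 oxidation state. Group 12 minus oxidation state 2 gives a d¹⁰ configuration. The d¹⁰ configuration leaves the e_g set evenly filled (or empty) — no strong Jahn–Teller driving force.
[Cu(OH)6]^4-: Each hydroxide is −1; balancing the −4 overall charge requires Cu(II). Group 11 minus oxidation state 2 gives a d⁹ configuration. The t₂g⁶e_g³ configuration has an unevenly filled e_g set; the Jahn–Teller theorem predicts a tetragonal distortion (typically axial elongation) to lift the degeneracy.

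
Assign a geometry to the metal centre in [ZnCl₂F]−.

trigonal planar

Ligand charges: each chloride is −1; each fluoride is −1. With an overall charge of −1 the zinc centre must be in the +2 oxidation state.
Group 12 minus oxidation state 2 gives a d¹⁰ configuration.
Coordination number: 3.
Three ligands around a d¹⁰ centre minimise repulsion in a trigonal-planar arrangement.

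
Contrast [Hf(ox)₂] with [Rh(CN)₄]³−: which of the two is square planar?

For [Hf(ox)₂]: Ligand charges: each oxalate is −2. With an overall charge of 0 the hafnium centre must be in the +4 oxidation state. Hf sits in group 4, so the d-electron count is 4 − 4 = 0. A d⁰ ion has no crystal-field stabilisation preference between square planar and tetrahedral, so four ligands adopt the sterically favoured tetrahedral geometry. → tetrahedral.
For [Rh(CN)₄]³−: Ligand charges: each cyanide is −1. With an overall charge of −3 the rhodium centre must be in the +1 oxidation state. Rhodium is a group-9 element; Rh(I) is therefore d⁸. A 4d d⁸ ion has a large crystal-field splitting; square planar leaves the high-energy d_{x²−y²} orbital empty and maximises CFSE. → square planar.

[Rh(CN)₄]³−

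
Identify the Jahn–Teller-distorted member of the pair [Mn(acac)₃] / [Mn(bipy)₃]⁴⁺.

[Mn(acac)₃]

[Mn(acac)₃]: Summing ligand charges against the 0 overall charge gives an oxidation state of +3 for manganese. Group 7 minus oxidation state 3 gives a d⁴ configuration. Acetylacetonate is a weak-field ligand for a first-row metal, so the complex is high-spin. The t₂g³e_g¹ (high-spin) configuration has an unevenly filled e_g set; the Jahn–Teller theorem predicts a tetragonal distortion (typically axial elongation) to lift the degeneracy.
[Mn(bipy)₃]⁴⁺: Summing ligand charges against the +4 overall charge gives an oxidation state of +4 for manganese. Group 7 minus oxidation state 4 gives a d³ configuration. The d³ configuration leaves the e_g set evenly filled (or empty) — no strong Jahn–Teller driving force.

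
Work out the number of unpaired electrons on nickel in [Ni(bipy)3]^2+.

2

Ligand charges: 2,2′-bipyridine is neutral. With an overall charge of +2 the nickel centre must be in the +2 oxidation state.
Group 10 minus oxidation state 2 gives a d⁸ configuration.
Counting donor atoms: 3×2,2′-bipyridine (bidentate) → 6 donors. Coordination number = 6.
In an octahedral field the d⁸ configuration is t₂g⁶e_g² (only one arrangement possible), giving 2 unpaired electrons.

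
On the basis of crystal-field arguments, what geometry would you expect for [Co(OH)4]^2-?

Summing ligand charges against the −2 overall charge gives an oxidation state of +2 for cobalt.
Cobalt is a group-9 element; Co(II) is therefore d⁷.
Coordination number: 4.
Hydroxide is a weak-field ligand.
For a high-spin 3d d⁷ ion with weak-field ligands the small Δₜ gives little square-planar CFSE advantage, so four ligands adopt the sterically favoured tetrahedral geometry.

tetrahedral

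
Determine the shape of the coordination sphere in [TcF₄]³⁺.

Ligand charges: each fluoride is −1. With an overall charge of +3 the technetium centre must be in the +7 oxidation state.
Technetium is a group-7 element; Tc(VII) is therefore d⁰.
Coordination number: 4.
A d⁰ ion has no crystal-field stabilisation preference between square planar and tetrahedral, so four ligands adopt the sterically favoured tetrahedral geometry.

tetrahedral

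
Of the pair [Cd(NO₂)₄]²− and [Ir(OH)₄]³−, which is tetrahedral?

For [Cd(NO₂)₄]²−: Each nitro (N-bound nitrite) is −1; balancing the −2 overall charge requires Cd(II). Group 12 minus oxidation state 2 gives a d¹⁰ configuration. A d¹⁰ ion has no crystal-field stabilisation preference between square planar and tetrahedral, so four ligands adopt the sterically favoured tetrahedral geometry. → tetrahedral.
For [Ir(OH)₄]³−: Summing ligand charges against the −3 overall charge gives an oxidation state of +1 for iridium. Iridium is a group-9 element; Ir(I) is therefore d⁸. A 5d d⁸ ion has a large crystal-field splitting; square planar leaves the high-energy d_{x²−y²} orbital empty and maximises CFSE. → square planar.

[Cd(NO₂)₄]²−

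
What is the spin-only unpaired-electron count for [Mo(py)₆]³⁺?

3

Pyridine is neutral; balancing the +3 overall charge requires Mo(III).
Mo sits in group 6, so the d-electron count is 6 − 3 = 3.
In an octahedral field the d³ configuration is t₂g³e_g⁰ (only one arrangement possible), giving 3 unpaired electrons.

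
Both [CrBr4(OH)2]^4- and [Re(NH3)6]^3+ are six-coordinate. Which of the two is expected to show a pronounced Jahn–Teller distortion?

[CrBr4(OH)2]^4-

[CrBr4(OH)2]^4-: Each bromide is −1; each hydroxide is −1; balancing the −4 overall charge requires Cr(II). Chromium is a group-6 element; Cr(II) is therefore d⁴. Bromide and hydroxide are weak-field ligands for a first-row metal, so the complex is high-spin. The t₂g³e_g¹ (high-spin) configuration has an unevenly filled e_g set; the Jahn–Teller theorem predicts a tetragonal distortion (typically axial elongation) to lift the degeneracy.
[Re(NH3)6]^3+: Summing ligand charges against the +3 overall charge gives an oxidation state of +3 for rhenium. Group 7 minus oxidation state 3 gives a d⁴ configuration. A 5d ion has a large Δₒ and is invariably low-spin. The d⁴ configuration leaves the e_g set evenly filled (or empty) — no strong Jahn–Teller driving force.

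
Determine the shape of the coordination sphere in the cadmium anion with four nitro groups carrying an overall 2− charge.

Each nitro (N-bound nitrite) is −1; balancing the −2 overall charge requires Cd(II).
Group 12 minus oxidation state 2 gives a d¹⁰ configuration.
With 4 monodentate ligands the coordination number is 4.
A d¹⁰ ion has no crystal-field stabilisation preference between square planar and tetrahedral, so four ligands adopt the sterically favoured tetrahedral geometry.

tetrahedral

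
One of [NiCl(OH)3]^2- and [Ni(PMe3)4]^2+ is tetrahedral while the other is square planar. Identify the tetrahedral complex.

For [NiCl(OH)3]^2-: Ligand charges: each chloride is −1; each hydroxide is −1. With an overall charge of −2 the nickel centre must be in the +2 oxidation state. Nickel is a group-10 element; Ni(II) is therefore d⁸. Chloride and hydroxide are weak-field ligands. With weak-field ligands the CFSE gain from square planar is small, so a 3d d⁸ ion takes the sterically preferred tetrahedral geometry. → tetrahedral.
For [Ni(PMe3)4]^2+: Ligand charges: trimethylphosphine is neutral. With an overall charge of +2 the nickel centre must be in the +2 oxidation state. Ni sits in group 10, so the d-electron count is 10 − 2 = 8. Trimethylphosphine is a strong-field ligand (high in the spectrochemical series). A 3d d⁸ ion with strong-field ligands gains enough CFSE to favour square planar over tetrahedral. → square planar.

[NiCl(OH)3]^2-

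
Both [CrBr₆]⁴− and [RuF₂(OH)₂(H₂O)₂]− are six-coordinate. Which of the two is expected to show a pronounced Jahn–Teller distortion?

[CrBr₆]⁴−: Each bromide is −1; balancing the −4 overall charge requires Cr(II). Group 6 minus oxidation state 2 gives a d⁴ configuration. Bromide is a weak-field ligand for a first-row metal, so the complex is high-spin. The t₂g³e_g¹ (high-spin) configuration has an unevenly filled e_g set; the Jahn–Teller theorem predicts a tetragonal distortion (typically axial elongation) to lift the degeneracy.
[RuF₂(OH)₂(H₂O)₂]−: Summing ligand charges against the −1 overall charge gives an oxidation state of +3 for ruthenium. Ru sits in group 8, so the d-electron count is 8 − 3 = 5. A 4d ion has a large Δₒ and is invariably low-spin. The d⁵ configuration leaves the e_g set evenly filled (or empty) — no strong Jahn–Teller driving force.

[CrBr₆]⁴−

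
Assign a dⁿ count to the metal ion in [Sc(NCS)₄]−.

Summing ligand charges against the −1 overall charge gives an oxidation state of +3 for scandium.
Sc sits in group 3, so the d-electron count is 3 − 3 = 0.

d⁰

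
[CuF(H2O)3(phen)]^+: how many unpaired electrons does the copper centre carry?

Each fluoride is −1; water is neutral; 1,10-phenanthroline is neutral; balancing the +1 overall charge requires Cu(II).
Cu sits in group 11, so the d-electron count is 11 − 2 = 9.
Counting donor atoms: 1×fluoride (monodentate) → 1 donor; 3×water (monodentate) → 3 donors; 1×1,10-phenanthroline (bidentate) → 2 donors. Coordination number = 6.
In an octahedral field the d⁹ configuration is t₂g⁶e_g³ (only one arrangement possible), giving 1 unpaired electron.

1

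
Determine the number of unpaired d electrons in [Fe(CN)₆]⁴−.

Each cyanide is −1; balancing the −4 overall charge requires Fe(II).
Group 8 minus oxidation state 2 gives a d⁶ configuration.
The spin state decides the count: Cyanide is a strong-field ligand (high in the spectrochemical series) for a first-row metal, so the complex is low-spin.
An octahedral low-spin d⁶ ion is t₂g⁶e_g⁰, giving 0 unpaired electrons.

0 unpaired electrons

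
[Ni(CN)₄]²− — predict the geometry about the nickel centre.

square planar

Each cyanide is −1; balancing the −2 overall charge requires Ni(II).
Ni sits in group 10, so the d-electron count is 10 − 2 = 8.
With 4 monodentate ligands the coordination number is 4.
Cyanide is a strong-field ligand (high in the spectrochemical series).
A 3d d⁸ ion with strong-field ligands gains enough CFSE to favour square planar over tetrahedral.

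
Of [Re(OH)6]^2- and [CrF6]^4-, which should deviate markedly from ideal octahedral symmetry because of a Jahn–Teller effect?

[Re(OH)6]^2-: Ligand charges: each hydroxide is −1. With an overall charge of −2 the rhenium centre must be in the +4 oxidation state. Re sits in group 7, so the d-electron count is 7 − 4 = 3. The d³ configuration leaves the e_g set evenly filled (or empty) — no strong Jahn–Teller driving force.
[CrF6]^4-: Summing ligand charges against the −4 overall charge gives an oxidation state of +2 for chromium. Cr sits in group 6, so the d-electron count is 6 − 2 = 4. Fluoride is a weak-field ligand for a first-row metal, so the complex is high-spin. The t₂g³e_g¹ (high-spin) configuration has an unevenly filled e_g set; the Jahn–Teller theorem predicts a tetragonal distortion (typically axial elongation) to lift the degeneracy.

[CrF6]^4-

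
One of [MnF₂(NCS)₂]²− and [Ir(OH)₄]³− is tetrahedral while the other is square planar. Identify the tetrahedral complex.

[MnF₂(NCS)₂]²−

For [MnF₂(NCS)₂]²−: Summing ligand charges against the −2 overall charge gives an oxidation state of +2 for manganese. Manganese is a group-7 element; Mn(II) is therefore d⁵. A high-spin d⁵ ion has zero CFSE in either geometry, so four ligands adopt the sterically favoured tetrahedral geometry. → tetrahedral.
For [Ir(OH)₄]³−: Summing ligand charges against the −3 overall charge gives an oxidation state of +1 for iridium. Group 9 minus oxidation state 1 gives a d⁸ configuration. A 5d d⁸ ion has a large crystal-field splitting; square planar leaves the high-energy d_{x²−y²} orbital empty and maximises CFSE. → square planar.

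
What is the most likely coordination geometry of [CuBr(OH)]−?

Each bromide is −1; each hydroxide is −1; balancing the −1 overall charge requires Cu(I).
Copper is a group-11 element; Cu(I) is therefore d¹⁰.
With 2 monodentate ligands the coordination number is 2.
A d¹⁰ ion with only two ligands adopts a linear arrangement (sp hybridisation; no CFSE preference).

linear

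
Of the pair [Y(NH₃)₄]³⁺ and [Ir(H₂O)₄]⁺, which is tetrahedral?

For [Y(NH₃)₄]³⁺: Summing ligand charges against the +3 overall charge gives an oxidation state of +3 for yttrium. Yttrium is a group-3 element; Y(III) is therefore d⁰. A d⁰ ion has no crystal-field stabilisation preference between square planar and tetrahedral, so four ligands adopt the sterically favoured tetrahedral geometry. → tetrahedral.
For [Ir(H₂O)₄]⁺: Water is neutral; balancing the +1 overall charge requires Ir(I). Group 9 minus oxidation state 1 gives a d⁸ configuration. A 5d d⁸ ion has a large crystal-field splitting; square planar leaves the high-energy d_{x²−y²} orbital empty and maximises CFSE. → square planar.

[Y(NH₃)₄]³⁺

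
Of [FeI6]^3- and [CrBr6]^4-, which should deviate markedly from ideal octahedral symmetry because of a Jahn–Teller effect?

[FeI6]^3-: Ligand charges: each iodide is −1. With an overall charge of −3 the iron centre must be in the +3 oxidation state. Iron is a group-8 element; Fe(III) is therefore d⁵. Iodide is a weak-field ligand for a first-row metal, so the complex is high-spin. The d⁵ configuration leaves the e_g set evenly filled (or empty) — no strong Jahn–Teller driving force.
[CrBr6]^4-: Each bromide is −1; balancing the −4 overall charge requires Cr(II). Group 6 minus oxidation state 2 gives a d⁴ configuration. Bromide is a weak-field ligand for a first-row metal, so the complex is high-spin. The t₂g³e_g¹ (high-spin) configuration has an unevenly filled e_g set; the Jahn–Teller theorem predicts a tetragonal distortion (typically axial elongation) to lift the degeneracy.

[CrBr6]^4-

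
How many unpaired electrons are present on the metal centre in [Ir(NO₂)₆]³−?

Ligand charges: each nitro (N-bound nitrite) is −1. With an overall charge of −3 the iridium centre must be in the +3 oxidation state.
Ir sits in group 9, so the d-electron count is 9 − 3 = 6.
The spin state decides the count: a 5d ion has a large Δₒ and is invariably low-spin.
An octahedral low-spin d⁶ ion is t₂g⁶e_g⁰, giving 0 unpaired electrons.

0 unpaired electrons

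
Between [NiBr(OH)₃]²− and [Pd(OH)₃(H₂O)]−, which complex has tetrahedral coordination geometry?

For [NiBr(OH)₃]²−: Each bromide is −1; each hydroxide is −1; balancing the −2 overall charge requires Ni(II). Nickel is a group-10 element; Ni(II) is therefore d⁸. Bromide and hydroxide are weak-field ligands. With weak-field ligands the CFSE gain from square planar is small, so a 3d d⁸ ion takes the sterically preferred tetrahedral geometry. → tetrahedral.
For [Pd(OH)₃(H₂O)]−: Summing ligand charges against the −1 overall charge gives an oxidation state of +2 for palladium. Group 10 minus oxidation state 2 gives a d⁸ configuration. A 4d d⁸ ion has a large crystal-field splitting; square planar leaves the high-energy d_{x²−y²} orbital empty and maximises CFSE. → square planar.

[NiBr(OH)₃]²−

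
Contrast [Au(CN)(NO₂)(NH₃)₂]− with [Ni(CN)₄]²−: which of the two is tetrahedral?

For [Au(CN)(NO₂)(NH₃)₂]−: Ligand charges: each cyanide is −1; each nitro (N-bound nitrite) is −1; ammonia is neutral. With an overall charge of −1 the gold centre must be in the +1 oxidation state. Gold is a group-11 element; Au(I) is therefore d¹⁰. A d¹⁰ ion has no crystal-field stabilisation preference between square planar and tetrahedral, so four ligands adopt the sterically favoured tetrahedral geometry. → tetrahedral.
For [Ni(CN)₄]²−: Summing ligand charges against the −2 overall charge gives an oxidation state of +2 for nickel. Ni sits in group 10, so the d-electron count is 10 − 2 = 8. Cyanide is a strong-field ligand (high in the spectrochemical series). A 3d d⁸ ion with strong-field ligands gains enough CFSE to favour square planar over tetrahedral. → square planar.

[Au(CN)(NO₂)(NH₃)₂]−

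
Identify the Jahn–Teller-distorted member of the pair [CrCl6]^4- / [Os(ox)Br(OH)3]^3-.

[CrCl6]^4-

[CrCl6]^4-: Ligand charges: each chloride is −1. With an overall charge of −4 the chromium centre must be in the +2 oxidation state. Group 6 minus oxidation state 2 gives a d⁴ configuration. Chloride is a weak-field ligand for a first-row metal, so the complex is high-spin. The t₂g³e_g¹ (high-spin) configuration has an unevenly filled e_g set; the Jahn–Teller theorem predicts a tetragonal distortion (typically axial elongation) to lift the degeneracy.
[Os(ox)Br(OH)3]^3-: Summing ligand charges against the −3 overall charge gives an oxidation state of +3 for osmium. Osmium is a group-8 element; Os(III) is therefore d⁵. A 5d ion has a large Δₒ and is invariably low-spin. The d⁵ configuration leaves the e_g set evenly filled (or empty) — no strong Jahn–Teller driving force.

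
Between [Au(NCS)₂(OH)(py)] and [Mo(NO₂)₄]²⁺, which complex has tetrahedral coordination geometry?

[Mo(NO₂)₄]²⁺

For [Au(NCS)₂(OH)(py)]: Each isothiocyanate is −1; each hydroxide is −1; pyridine is neutral; balancing the 0 overall charge requires Au(III). Group 11 minus oxidation state 3 gives a d⁸ configuration. A 5d d⁸ ion has a large crystal-field splitting; square planar leaves the high-energy d_{x²−y²} orbital empty and maximises CFSE. → square planar.
For [Mo(NO₂)₄]²⁺: Each nitro (N-bound nitrite) is −1; balancing the +2 overall charge requires Mo(VI). Group 6 minus oxidation state 6 gives a d⁰ configuration. A d⁰ ion has no crystal-field stabilisation preference between square planar and tetrahedral, so four ligands adopt the sterically favoured tetrahedral geometry. → tetrahedral.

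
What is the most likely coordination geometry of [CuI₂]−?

linear

Summing ligand charges against the −1 overall charge gives an oxidation state of +1 for copper.
Cu sits in group 11, so the d-electron count is 11 − 1 = 10.
With 2 monodentate ligands the coordination number is 2.
A d¹⁰ ion with only two ligands adopts a linear arrangement (sp hybridisation; no CFSE preference).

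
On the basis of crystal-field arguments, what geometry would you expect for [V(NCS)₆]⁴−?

octahedral

Each isothiocyanate is −1; balancing the −4 overall charge requires V(II).
V sits in group 5, so the d-electron count is 5 − 2 = 3.
Coordination number: 6.
Six donors around a single metal centre give an octahedral coordination sphere.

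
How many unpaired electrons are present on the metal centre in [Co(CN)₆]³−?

Summing ligand charges against the −3 overall charge gives an oxidation state of +3 for cobalt.
Group 9 minus oxidation state 3 gives a d⁶ configuration.
The spin state decides the count: Co(III) has an exceptionally large octahedral splitting and is low-spin with essentially every ligand except fluoride.
An octahedral low-spin d⁶ ion is t₂g⁶e_g⁰, giving 0 unpaired electrons.

0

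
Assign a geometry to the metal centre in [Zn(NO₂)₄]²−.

Summing ligand charges against the −2 overall charge gives an oxidation state of +2 for zinc.
Zn sits in group 12, so the d-electron count is 12 − 2 = 10.
With 4 monodentate ligands the coordination number is 4.
A d¹⁰ ion has no crystal-field stabilisation preference between square planar and tetrahedral, so four ligands adopt the sterically favoured tetrahedral geometry.

tetrahedral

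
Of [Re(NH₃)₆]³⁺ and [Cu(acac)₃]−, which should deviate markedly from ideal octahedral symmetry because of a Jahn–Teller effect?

[Re(NH₃)₆]³⁺: Ligand charges: ammonia is neutral. With an overall charge of +3 the rhenium centre must be in the +3 oxidation state. Group 7 minus oxidation state 3 gives a d⁴ configuration. A 5d ion has a large Δₒ and is invariably low-spin. The d⁴ configuration leaves the e_g set evenly filled (or empty) — no strong Jahn–Teller driving force.
[Cu(acac)₃]−: Ligand charges: each acetylacetonate is −1. With an overall charge of −1 the copper centre must be in the +2 oxidation state. Copper is a group-11 element; Cu(II) is therefore d⁹. The t₂g⁶e_g³ configuration has an unevenly filled e_g set; the Jahn–Teller theorem predicts a tetragonal distortion (typically axial elongation) to lift the degeneracy.

[Cu(acac)₃]−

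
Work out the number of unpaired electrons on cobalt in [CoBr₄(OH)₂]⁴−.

3

Summing ligand charges against the −4 overall charge gives an oxidation state of +2 for cobalt.
Group 9 minus oxidation state 2 gives a d⁷ configuration.
The spin state decides the count: Bromide and hydroxide are weak-field ligands for a first-row metal, so the complex is high-spin.
An octahedral high-spin d⁷ ion is t₂g⁵e_g², giving 3 unpaired electrons.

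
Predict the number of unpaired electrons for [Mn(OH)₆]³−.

Ligand charges: each hydroxide is −1. With an overall charge of −3 the manganese centre must be in the +3 oxidation state.
Mn sits in group 7, so the d-electron count is 7 − 3 = 4.
The spin state decides the count: Hydroxide is a weak-field ligand for a first-row metal, so the complex is high-spin.
An octahedral high-spin d⁴ ion is t₂g³e_g¹, giving 4 unpaired electrons.

4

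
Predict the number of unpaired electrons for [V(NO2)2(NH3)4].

3

Each nitro (N-bound nitrite) is −1; ammonia is neutral; balancing the 0 overall charge requires V(II).
V sits in group 5, so the d-electron count is 5 − 2 = 3.
In an octahedral field the d³ configuration is t₂g³e_g⁰ (only one arrangement possible), giving 3 unpaired electrons.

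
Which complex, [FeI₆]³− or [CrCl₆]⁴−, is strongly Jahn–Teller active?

[FeI₆]³−: Each iodide is −1; balancing the −3 overall charge requires Fe(III). Fe sits in group 8, so the d-electron count is 8 − 3 = 5. Iodide is a weak-field ligand for a first-row metal, so the complex is high-spin. The d⁵ configuration leaves the e_g set evenly filled (or empty) — no strong Jahn–Teller driving force.
[CrCl₆]⁴−: Each chloride is −1; balancing the −4 overall charge requires Cr(II). Chromium is a group-6 element; Cr(II) is therefore d⁴. Chloride is a weak-field ligand for a first-row metal, so the complex is high-spin. The t₂g³e_g¹ (high-spin) configuration has an unevenly filled e_g set; the Jahn–Teller theorem predicts a tetragonal distortion (typically axial elongation) to lift the degeneracy.

[CrCl₆]⁴−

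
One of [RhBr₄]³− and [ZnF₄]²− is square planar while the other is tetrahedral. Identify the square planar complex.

[RhBr₄]³−

For [RhBr₄]³−: Ligand charges: each bromide is −1. With an overall charge of −3 the rhodium centre must be in the +1 oxidation state. Rhodium is a group-9 element; Rh(I) is therefore d⁸. A 4d d⁸ ion has a large crystal-field splitting; square planar leaves the high-energy d_{x²−y²} orbital empty and maximises CFSE. → square planar.
For [ZnF₄]²−: Ligand charges: each fluoride is −1. With an overall charge of −2 the zinc centre must be in the +2 oxidation state. Zinc is a group-12 element; Zn(II) is therefore d¹⁰. A d¹⁰ ion has no crystal-field stabilisation preference between square planar and tetrahedral, so four ligands adopt the sterically favoured tetrahedral geometry. → tetrahedral.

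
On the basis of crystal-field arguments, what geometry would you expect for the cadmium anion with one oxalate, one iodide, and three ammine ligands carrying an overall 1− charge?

Summing ligand charges against the −1 overall charge gives an oxidation state of +2 for cadmium.
Group 12 minus oxidation state 2 gives a d¹⁰ configuration.
Counting donor atoms: 1×oxalate (bidentate) → 2 donors; 1×iodide (monodentate) → 1 donor; 3×ammonia (monodentate) → 3 donors. Coordination number = 6.
Six donors around a single metal centre give an octahedral coordination sphere.

octahedral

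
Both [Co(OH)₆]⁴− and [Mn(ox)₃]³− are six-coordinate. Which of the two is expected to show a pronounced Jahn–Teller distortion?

[Mn(ox)₃]³−

[Co(OH)₆]⁴−: Each hydroxide is −1; balancing the −4 overall charge requires Co(II). Co sits in group 9, so the d-electron count is 9 − 2 = 7. Hydroxide is a weak-field ligand for a first-row metal, so the complex is high-spin. The d⁷ configuration leaves the e_g set evenly filled (or empty) — no strong Jahn–Teller driving force.
[Mn(ox)₃]³−: Each oxalate is −2; balancing the −3 overall charge requires Mn(III). Group 7 minus oxidation state 3 gives a d⁴ configuration. Oxalate is a weak-field ligand for a first-row metal, so the complex is high-spin. The t₂g³e_g¹ (high-spin) configuration has an unevenly filled e_g set; the Jahn–Teller theorem predicts a tetragonal distortion (typically axial elongation) to lift the degeneracy.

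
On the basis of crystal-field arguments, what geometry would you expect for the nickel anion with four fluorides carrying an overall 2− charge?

tetrahedral

Each fluoride is −1; balancing the −2 overall charge requires Ni(II).
Nickel is a group-10 element; Ni(II) is therefore d⁸.
Coordination number: 4.
Fluoride is a weak-field ligand.
With weak-field ligands the CFSE gain from square planar is small, so a 3d d⁸ ion takes the sterically preferred tetrahedral geometry.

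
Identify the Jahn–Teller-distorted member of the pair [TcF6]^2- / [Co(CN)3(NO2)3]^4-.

[TcF6]^2-: Each fluoride is −1; balancing the −2 overall charge requires Tc(IV). Technetium is a group-7 element; Tc(IV) is therefore d³. The d³ configuration leaves the e_g set evenly filled (or empty) — no strong Jahn–Teller driving force.
[Co(CN)3(NO2)3]^4-: Ligand charges: each cyanide is −1; each nitro (N-bound nitrite) is −1. With an overall charge of −4 the cobalt centre must be in the +2 oxidation state. Co sits in group 9, so the d-electron count is 9 − 2 = 7. Cyanide and nitro (N-bound nitrite) are strong-field ligands (high in the spectrochemical series) for a first-row metal, so the complex is low-spin. The t₂g⁶e_g¹ (low-spin) configuration has an unevenly filled e_g set; the Jahn–Teller theorem predicts a tetragonal distortion (typically axial elongation) to lift the degeneracy.

[Co(CN)3(NO2)3]^4-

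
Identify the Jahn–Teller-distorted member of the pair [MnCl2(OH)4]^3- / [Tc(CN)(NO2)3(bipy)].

[MnCl2(OH)4]^3-

[MnCl2(OH)4]^3-: Summing ligand charges against the −3 overall charge gives an oxidation state of +3 for manganese. Group 7 minus oxidation state 3 gives a d⁴ configuration. Chloride and hydroxide are weak-field ligands for a first-row metal, so the complex is high-spin. The t₂g³e_g¹ (high-spin) configuration has an unevenly filled e_g set; the Jahn–Teller theorem predicts a tetragonal distortion (typically axial elongation) to lift the degeneracy.
[Tc(CN)(NO2)3(bipy)]: Each cyanide is −1; each nitro (N-bound nitrite) is −1; 2,2′-bipyridine is neutral; balancing the 0 overall charge requires Tc(IV). Technetium is a group-7 element; Tc(IV) is therefore d³. The d³ configuration leaves the e_g set evenly filled (or empty) — no strong Jahn–Teller driving force.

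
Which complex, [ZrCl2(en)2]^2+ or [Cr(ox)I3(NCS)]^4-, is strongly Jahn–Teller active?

[ZrCl2(en)2]^2+: Summing ligand charges against the +2 overall charge gives an oxidation state of +4 for zirconium. Group 4 minus oxidation state 4 gives a d⁰ configuration. The d⁰ configuration leaves the e_g set evenly filled (or empty) — no strong Jahn–Teller driving force.
[Cr(ox)I3(NCS)]^4-: Ligand charges: each oxalate is −2; each iodide is −1; each isothiocyanate is −1. With an overall charge of −4 the chromium centre must be in the +2 oxidation state. Group 6 minus oxidation state 2 gives a d⁴ configuration. Iodide, isothiocyanate, and oxalate are weak-field ligands for a first-row metal, so the complex is high-spin. The t₂g³e_g¹ (high-spin) configuration has an unevenly filled e_g set; the Jahn–Teller theorem predicts a tetragonal distortion (typically axial elongation) to lift the degeneracy.

[Cr(ox)I3(NCS)]^4-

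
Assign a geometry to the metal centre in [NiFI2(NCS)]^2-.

Ligand charges: each fluoride is −1; each iodide is −1; each isothiocyanate is −1. With an overall charge of −2 the nickel centre must be in the +2 oxidation state.
Ni sits in group 10, so the d-electron count is 10 − 2 = 8.
Coordination number: 4.
Fluoride, iodide, and isothiocyanate are weak-field ligands.
With weak-field ligands the CFSE gain from square planar is small, so a 3d d⁸ ion takes the sterically preferred tetrahedral geometry.

tetrahedral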